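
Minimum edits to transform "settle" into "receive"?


Word 1: "settle" (length 6)
Word 2: "receive" (length 7)
One optimal edit sequence (insert/delete/substitute each cost 1):
  1. substitute 's' -> 'r'  (+1)
  2. keep 'e'
  3. insert 'c'  (+1)
  4. substitute 't' -> 'e'  (+1)
  5. substitute 't' -> 'i'  (+1)
  6. substitute 'l' -> 'v'  (+1)
  7. keep 'e'
Total edit operations: 5
Edit distance = 5


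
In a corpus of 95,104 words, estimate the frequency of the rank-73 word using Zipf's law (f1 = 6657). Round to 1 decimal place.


Zipf's law: f(r) = f(1) / r
f(1) = 6657
f(73) = 6657 / 73
= 91.2 occurrences


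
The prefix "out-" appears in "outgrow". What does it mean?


Prefix: out-
Example: outgrow = out- + grow
Meaning = surpass


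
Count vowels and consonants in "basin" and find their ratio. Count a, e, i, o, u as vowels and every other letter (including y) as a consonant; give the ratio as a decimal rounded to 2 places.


Word: "basin"
Vowels (a,e,i,o,u): 2
Consonants: 3
Ratio = 2/3
= 0.67


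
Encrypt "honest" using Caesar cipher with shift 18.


Word: "honest"
Shift: 18
Each letter → (letter + shift) mod 26:
  'h' (7) + 18 = 25 → 'z'
  'o' (14) + 18 = 6 → 'g'
  'n' (13) + 18 = 5 → 'f'
  'e' (4) + 18 = 22 → 'w'
  's' (18) + 18 = 10 → 'k'
  't' (19) + 18 = 11 → 'l'
Result = "zgfwkl"


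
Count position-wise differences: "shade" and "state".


Comparing character by character (same length = 5):
  Pos 0: 's' vs 's' =
  Pos 1: 'h' vs 't' !=
  Pos 2: 'a' vs 'a' =
  Pos 3: 'd' vs 't' !=
  Pos 4: 'e' vs 'e' =
Hamming distance = 2


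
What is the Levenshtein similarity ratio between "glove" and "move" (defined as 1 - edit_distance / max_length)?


Word 1: "glove" (length 5)
Word 2: "move" (length 4)
One optimal edit sequence:
  1. delete 'g'  (+1)
  2. substitute 'l' -> 'm'  (+1)
  3. keep 'o'
  4. keep 'v'
  5. keep 'e'
Edit distance = 2
Max length = max(5, 4) = 5
Similarity = 1 - 2/5
= 0.6000


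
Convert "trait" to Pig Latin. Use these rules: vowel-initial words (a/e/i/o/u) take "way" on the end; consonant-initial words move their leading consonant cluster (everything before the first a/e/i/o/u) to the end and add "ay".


Word: "trait"
Starts with consonant(s) → move to end, add 'ay'
Consonant cluster: "tr"
Pig Latin = "aittray"


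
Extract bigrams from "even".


Word: "even" (length 4)
Number of bigrams = 4 - 2 + 1 = 3
  Position 0: "ev"
  Position 1: "ve"
  Position 2: "en"
Bigrams = "ev", "ve", "en"


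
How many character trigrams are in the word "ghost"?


Word: "ghost" (length 5)
Number of 3-grams = length - 3 + 1 = 5 - 3 + 1
= 3


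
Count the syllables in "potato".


Word: "potato"
Syllable breakdown: po-ta-to
Counting: 3 parts
= 3 syllables


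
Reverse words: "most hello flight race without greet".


Original: "most hello flight race without greet"
Words (1..n): most | hello | flight | race | without | greet
Reversed (n..1): greet | without | race | flight | hello | most
Result = "greet without race flight hello most"


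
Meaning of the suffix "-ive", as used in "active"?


Suffix: -ive
Example: active = act + -ive
Meaning = tending to


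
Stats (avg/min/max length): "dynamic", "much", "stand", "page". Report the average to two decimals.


Lengths: "dynamic"=7, "much"=4, "stand"=5, "page"=4
Sum = 20, Count = 4
Average = 20/4 = 5.00
= avg=5.00, min=4, max=7


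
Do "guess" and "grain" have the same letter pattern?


Pattern of "guess": [0, 1, 2, 3, 3]
Pattern of "grain": [0, 1, 2, 3, 4]
Patterns do not match
Same pattern = No


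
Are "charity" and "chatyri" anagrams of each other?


Word 1: "charity" → sorted: achirty
Word 2: "chatyri" → sorted: achirty
Same letters? achirty == achirty
Anagram = Yes


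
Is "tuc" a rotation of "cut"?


Word: "cut", Candidate: "tuc"
Method: check if candidate is substring of word+word
"cutcut" contains "tuc"? No
Is rotation = No


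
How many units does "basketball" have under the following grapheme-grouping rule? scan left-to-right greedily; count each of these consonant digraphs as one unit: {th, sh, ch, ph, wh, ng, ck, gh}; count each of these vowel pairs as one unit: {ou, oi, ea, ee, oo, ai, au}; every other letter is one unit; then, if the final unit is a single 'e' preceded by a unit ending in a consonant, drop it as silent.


Word: "basketball" (10 letters)
Left-to-right scan:
  [1] 'b' (letter)
  [2] 'a' (letter)
  [3] 's' (letter)
  [4] 'k' (letter)
  [5] 'e' (letter)
  [6] 't' (letter)
  [7] 'b' (letter)
  [8] 'a' (letter)
  [9] 'l' (letter)
  [10] 'l' (letter)
Units from scan: 10
Sound units = 10 units


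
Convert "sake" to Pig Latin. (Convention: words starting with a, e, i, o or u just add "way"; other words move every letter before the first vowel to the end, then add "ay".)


Word: "sake"
Starts with consonant(s) → move to end, add 'ay'
Consonant cluster: "s"
Pig Latin = "akesay"


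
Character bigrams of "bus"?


Word: "bus" (length 3)
Number of bigrams = 3 - 2 + 1 = 2
  Position 0: "bu"
  Position 1: "us"
Bigrams = "bu", "us"


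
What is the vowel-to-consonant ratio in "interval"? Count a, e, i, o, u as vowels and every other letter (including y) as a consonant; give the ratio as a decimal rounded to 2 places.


Word: "interval"
Vowels (a,e,i,o,u): 3
Consonants: 5
Ratio = 3/5
= 0.60


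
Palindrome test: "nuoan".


Word: "nuoan"
Reversed: "naoun"
Forward == Backward? nuoan != naoun
Palindrome = No


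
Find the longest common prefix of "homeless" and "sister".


Word 1: "homeless"
Word 2: "sister"
Comparing from start:
  Pos 0: 'h' != 's' (stop)
LCP = "" (length 0)


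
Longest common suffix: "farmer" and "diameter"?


Word 1: "farmer"
Word 2: "diameter"
Comparing from end:
  Pos -1: 'r' == 'r'
  Pos -2: 'e' == 'e'
  Pos -3: 'm' != 't' (stop)
LCS = "er" (length 2)


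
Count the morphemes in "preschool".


Word: "preschool"
Morphemes: pre- + school
Each morpheme carries meaning
= 2 morphemes


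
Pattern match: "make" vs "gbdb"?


Pattern of "make": [0, 1, 2, 3]
Pattern of "gbdb": [0, 1, 2, 1]
Patterns do not match
Same pattern = No


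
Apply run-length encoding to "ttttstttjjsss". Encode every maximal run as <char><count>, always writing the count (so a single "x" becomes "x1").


String: "ttttstttjjsss"
Scanning for consecutive runs:
  't' x 4
  's' x 1
  't' x 3
  'j' x 2
  's' x 3
RLE = "t4s1t3j2s3"


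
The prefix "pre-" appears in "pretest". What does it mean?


Prefix: pre-
Example: pretest = pre- + test
Meaning = before


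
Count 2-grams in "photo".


Word: "photo" (length 5)
Number of 2-grams = length - 2 + 1 = 5 - 2 + 1
= 4


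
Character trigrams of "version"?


Word: "version" (length 7)
Number of trigrams = 7 - 3 + 1 = 5
  Position 0: "ver"
  Position 1: "ers"
  Position 2: "rsi"
  Position 3: "sio"
  Position 4: "ion"
Trigrams = "ver", "ers", "rsi", "sio", "ion"


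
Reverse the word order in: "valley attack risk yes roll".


Original: "valley attack risk yes roll"
Words (1..n): valley | attack | risk | yes | roll
Reversed (n..1): roll | yes | risk | attack | valley
Result = "roll yes risk attack valley"


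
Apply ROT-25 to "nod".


Word: "nod"
Shift: 25
Each letter → (letter + shift) mod 26:
  'n' (13) + 25 = 12 → 'm'
  'o' (14) + 25 = 13 → 'n'
  'd' (3) + 25 = 2 → 'c'
Result = "mnc"


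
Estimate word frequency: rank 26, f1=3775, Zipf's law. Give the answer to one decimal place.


Zipf's law: f(r) = f(1) / r
f(1) = 3775
f(26) = 3775 / 26
= 145.2 occurrences


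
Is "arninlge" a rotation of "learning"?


Word: "learning", Candidate: "arninlge"
Method: check if candidate is substring of word+word
"learninglearning" contains "arninlge"? No
Is rotation = No


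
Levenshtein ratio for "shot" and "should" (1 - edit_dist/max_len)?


Word 1: "shot" (length 4)
Word 2: "should" (length 6)
One optimal edit sequence:
  1. keep 's'
  2. keep 'h'
  3. keep 'o'
  4. insert 'u'  (+1)
  5. insert 'l'  (+1)
  6. substitute 't' -> 'd'  (+1)
Edit distance = 3
Max length = max(4, 6) = 6
Similarity = 1 - 3/6
= 0.5000


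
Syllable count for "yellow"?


Word: "yellow"
Syllable breakdown: yel · low
Counting: 2 parts
= 2 syllables


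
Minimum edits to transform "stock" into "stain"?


Word 1: "stock" (length 5)
Word 2: "stain" (length 5)
One optimal edit sequence (insert/delete/substitute each cost 1):
  1. keep 's'
  2. keep 't'
  3. substitute 'o' -> 'a'  (+1)
  4. substitute 'c' -> 'i'  (+1)
  5. substitute 'k' -> 'n'  (+1)
Total edit operations: 3
Edit distance = 3


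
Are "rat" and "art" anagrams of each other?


Word 1: "rat" → sorted: art
Word 2: "art" → sorted: art
Same letters? art == art
Anagram = Yes


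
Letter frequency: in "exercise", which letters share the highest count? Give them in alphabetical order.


Word: "exercise"
Letter counts:
  'c': 1
  'e': 3
  'i': 1
  'r': 1
  's': 1
  'x': 1
Maximum count = 3
Most frequent = 'e' (3 times each)


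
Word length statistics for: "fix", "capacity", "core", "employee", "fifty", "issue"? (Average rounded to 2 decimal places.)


Lengths: "fix"=3, "capacity"=8, "core"=4, "employee"=8, "fifty"=5, "issue"=5
Sum = 33, Count = 6
Average = 33/6 = 5.50
= avg=5.50, min=3, max=8


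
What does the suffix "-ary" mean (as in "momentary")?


Suffix: -ary
Example: momentary (moment + -ary)
Meaning = relating to


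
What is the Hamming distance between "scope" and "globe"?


Comparing character by character (same length = 5):
  Pos 0: 's' vs 'g' !=
  Pos 1: 'c' vs 'l' !=
  Pos 2: 'o' vs 'o' =
  Pos 3: 'p' vs 'b' !=
  Pos 4: 'e' vs 'e' =
Hamming distance = 3


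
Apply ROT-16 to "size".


Word: "size"
Shift: 16
Each letter → (letter + shift) mod 26:
  's' (18) + 16 = 8 → 'i'
  'i' (8) + 16 = 24 → 'y'
  'z' (25) + 16 = 15 → 'p'
  'e' (4) + 16 = 20 → 'u'
Result = "iypu"


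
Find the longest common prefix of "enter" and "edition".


Word 1: "enter"
Word 2: "edition"
Comparing from start:
  Pos 0: 'e' == 'e'
  Pos 1: 'n' != 'd' (stop)
LCP = "e" (length 1)


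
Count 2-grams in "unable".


Word: "unable" (length 6)
Number of 2-grams = length - 2 + 1 = 6 - 2 + 1
= 5


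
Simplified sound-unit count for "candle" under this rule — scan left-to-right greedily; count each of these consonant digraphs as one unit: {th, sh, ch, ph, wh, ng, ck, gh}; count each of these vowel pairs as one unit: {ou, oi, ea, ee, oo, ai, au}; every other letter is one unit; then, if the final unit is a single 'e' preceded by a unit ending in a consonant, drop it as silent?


Word: "candle" (6 letters)
Left-to-right scan:
  [1] 'c' (letter)
  [2] 'a' (letter)
  [3] 'n' (letter)
  [4] 'd' (letter)
  [5] 'l' (letter)
  [6] 'e' (letter)
Units from scan: 6
Final unit is 'e' after a consonant -> drop as silent (-1)
Sound units = 5 units


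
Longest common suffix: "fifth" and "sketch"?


Word 1: "fifth"
Word 2: "sketch"
Comparing from end:
  Pos -1: 'h' == 'h'
  Pos -2: 't' != 'c' (stop)
LCS = "h" (length 1)


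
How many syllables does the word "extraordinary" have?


Word: "extraordinary"
Syllable breakdown: ex | traor | di | nar | y
Counting: 5 parts
= 5 syllables


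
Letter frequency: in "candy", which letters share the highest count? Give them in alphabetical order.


Word: "candy"
Letter counts:
  'a': 1
  'c': 1
  'd': 1
  'n': 1
  'y': 1
Maximum count = 1
Most frequent = 'a', 'c', 'd', 'n', 'y' (1 time each)


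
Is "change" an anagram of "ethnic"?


Word 1: "ethnic" → sorted: cehint
Word 2: "change" → sorted: aceghn
Same letters? cehint != aceghn
Anagram = No


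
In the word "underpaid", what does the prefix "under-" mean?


Prefix: under-
Example: underpaid = under- + paid
Meaning = insufficient


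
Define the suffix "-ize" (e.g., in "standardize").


Suffix: -ize
Example: standardize = standard + -ize
Meaning = to make


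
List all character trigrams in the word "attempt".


Word: "attempt" (length 7)
Number of trigrams = 7 - 3 + 1 = 5
  Position 0: "att"
  Position 1: "tte"
  Position 2: "tem"
  Position 3: "emp"
  Position 4: "mpt"
Trigrams = "att", "tte", "tem", "emp", "mpt"


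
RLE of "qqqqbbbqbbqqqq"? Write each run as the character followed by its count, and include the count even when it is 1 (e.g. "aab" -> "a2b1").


String: "qqqqbbbqbbqqqq"
Scanning for consecutive runs:
  'q' x 4
  'b' x 3
  'q' x 1
  'b' x 2
  'q' x 4
RLE = "q4b3q1b2q4"


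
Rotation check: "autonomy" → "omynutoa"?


Word: "autonomy", Candidate: "omynutoa"
Method: check if candidate is substring of word+word
"autonomyautonomy" contains "omynutoa"? No
Is rotation = No


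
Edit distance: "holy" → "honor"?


Word 1: "holy" (length 4)
Word 2: "honor" (length 5)
One optimal edit sequence (insert/delete/substitute each cost 1):
  1. keep 'h'
  2. keep 'o'
  3. insert 'n'  (+1)
  4. substitute 'l' -> 'o'  (+1)
  5. substitute 'y' -> 'r'  (+1)
Total edit operations: 3
Edit distance = 3


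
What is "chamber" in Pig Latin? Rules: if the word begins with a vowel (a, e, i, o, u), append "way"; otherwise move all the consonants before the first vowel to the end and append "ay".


Word: "chamber"
Starts with consonant(s) → move to end, add 'ay'
Consonant cluster: "ch"
Pig Latin = "amberchay"


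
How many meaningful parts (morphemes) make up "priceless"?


Word: "priceless"
Morphemes: price / -less
Each morpheme carries meaning
= 2 morphemes


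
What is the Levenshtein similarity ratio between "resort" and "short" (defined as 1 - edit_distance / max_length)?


Word 1: "resort" (length 6)
Word 2: "short" (length 5)
One optimal edit sequence:
  1. delete 'r'  (+1)
  2. substitute 'e' -> 's'  (+1)
  3. substitute 's' -> 'h'  (+1)
  4. keep 'o'
  5. keep 'r'
  6. keep 't'
Edit distance = 3
Max length = max(6, 5) = 6
Similarity = 1 - 3/6
= 0.5000


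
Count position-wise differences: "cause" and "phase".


Comparing character by character (same length = 5):
  Pos 0: 'c' vs 'p' !=
  Pos 1: 'a' vs 'h' !=
  Pos 2: 'u' vs 'a' !=
  Pos 3: 's' vs 's' =
  Pos 4: 'e' vs 'e' =
Hamming distance = 3


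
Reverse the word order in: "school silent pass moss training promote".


Original: "school silent pass moss training promote"
Words (1..n): school | silent | pass | moss | training | promote
Reversed (n..1): promote | training | moss | pass | silent | school
Result = "promote training moss pass silent school"


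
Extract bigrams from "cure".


Word: "cure" (length 4)
Number of bigrams = 4 - 2 + 1 = 3
  Position 0: "cu"
  Position 1: "ur"
  Position 2: "re"
Bigrams = "cu", "ur", "re"


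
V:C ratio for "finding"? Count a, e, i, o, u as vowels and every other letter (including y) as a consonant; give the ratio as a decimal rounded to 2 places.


Word: "finding"
Vowels (a,e,i,o,u): 2
Consonants: 5
Ratio = 2/5
= 0.40


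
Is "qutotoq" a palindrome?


Word: "qutotoq"
Reversed: "qototuq"
Forward == Backward? qutotoq != qototuq
Palindrome = No


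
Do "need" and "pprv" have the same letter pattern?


Pattern of "need": [0, 1, 1, 2]
Pattern of "pprv": [0, 0, 1, 2]
Patterns do not match
Same pattern = No


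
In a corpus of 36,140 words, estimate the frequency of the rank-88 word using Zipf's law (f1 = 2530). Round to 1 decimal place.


Zipf's law: f(r) = f(1) / r
f(1) = 2530
f(88) = 2530 / 88
= 28.8 occurrences


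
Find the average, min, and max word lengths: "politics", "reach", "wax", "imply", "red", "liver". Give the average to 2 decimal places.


Lengths: "politics"=8, "reach"=5, "wax"=3, "imply"=5, "red"=3, "liver"=5
Sum = 29, Count = 6
Average = 29/6 = 4.83
= avg=4.83, min=3, max=8


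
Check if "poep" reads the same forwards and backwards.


Word: "poep"
Reversed: "peop"
Forward == Backward? poep != peop
Palindrome = No


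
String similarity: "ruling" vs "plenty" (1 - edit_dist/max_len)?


Word 1: "ruling" (length 6)
Word 2: "plenty" (length 6)
One optimal edit sequence:
  1. delete 'r'  (+1)
  2. substitute 'u' -> 'p'  (+1)
  3. keep 'l'
  4. substitute 'i' -> 'e'  (+1)
  5. keep 'n'
  6. insert 't'  (+1)
  7. substitute 'g' -> 'y'  (+1)
Edit distance = 5
Max length = max(6, 6) = 6
Similarity = 1 - 5/6
= 0.1667


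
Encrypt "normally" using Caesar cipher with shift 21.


Word: "normally"
Shift: 21
Each letter → (letter + shift) mod 26:
  'n' (13) + 21 = 8 → 'i'
  'o' (14) + 21 = 9 → 'j'
  'r' (17) + 21 = 12 → 'm'
  'm' (12) + 21 = 7 → 'h'
  'a' (0) + 21 = 21 → 'v'
  'l' (11) + 21 = 6 → 'g'
  'l' (11) + 21 = 6 → 'g'
  'y' (24) + 21 = 19 → 't'
Result = "ijmhvggt"


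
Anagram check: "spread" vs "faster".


Word 1: "spread" → sorted: adeprs
Word 2: "faster" → sorted: aefrst
Same letters? adeprs != aefrst
Anagram = No


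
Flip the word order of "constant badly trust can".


Original: "constant badly trust can"
Words (1..n): constant | badly | trust | can
Reversed (n..1): can | trust | badly | constant
Result = "can trust badly constant"


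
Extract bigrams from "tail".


Word: "tail" (length 4)
Number of bigrams = 4 - 2 + 1 = 3
  Position 0: "ta"
  Position 1: "ai"
  Position 2: "il"
Bigrams = "ta", "ai", "il"


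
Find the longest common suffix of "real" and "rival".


Word 1: "real"
Word 2: "rival"
Comparing from end:
  Pos -1: 'l' == 'l'
  Pos -2: 'a' == 'a'
  Pos -3: 'e' != 'v' (stop)
LCS = "al" (length 2)


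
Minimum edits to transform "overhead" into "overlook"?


Word 1: "overhead" (length 8)
Word 2: "overlook" (length 8)
One optimal edit sequence (insert/delete/substitute each cost 1):
  1. keep 'o'
  2. keep 'v'
  3. keep 'e'
  4. keep 'r'
  5. substitute 'h' -> 'l'  (+1)
  6. substitute 'e' -> 'o'  (+1)
  7. substitute 'a' -> 'o'  (+1)
  8. substitute 'd' -> 'k'  (+1)
Total edit operations: 4
Edit distance = 4


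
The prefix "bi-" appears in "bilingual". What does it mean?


Prefix: bi-
Example: bilingual (bi- + lingual)
Meaning = two


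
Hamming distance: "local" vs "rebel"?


Comparing character by character (same length = 5):
  Pos 0: 'l' vs 'r' !=
  Pos 1: 'o' vs 'e' !=
  Pos 2: 'c' vs 'b' !=
  Pos 3: 'a' vs 'e' !=
  Pos 4: 'l' vs 'l' =
Hamming distance = 4


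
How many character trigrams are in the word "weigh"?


Word: "weigh" (length 5)
Number of 3-grams = length - 3 + 1 = 5 - 3 + 1
= 3


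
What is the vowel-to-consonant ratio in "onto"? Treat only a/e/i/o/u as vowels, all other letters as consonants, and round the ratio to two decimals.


Word: "onto"
Vowels (a,e,i,o,u): 2
Consonants: 2
Ratio = 2/2
= 1.00


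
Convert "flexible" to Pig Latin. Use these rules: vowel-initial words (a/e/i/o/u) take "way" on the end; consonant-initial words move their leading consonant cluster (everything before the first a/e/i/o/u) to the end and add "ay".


Word: "flexible"
Starts with consonant(s) → move to end, add 'ay'
Consonant cluster: "fl"
Pig Latin = "exibleflay"


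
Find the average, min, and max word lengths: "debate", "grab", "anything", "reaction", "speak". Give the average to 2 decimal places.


Lengths: "debate"=6, "grab"=4, "anything"=8, "reaction"=8, "speak"=5
Sum = 31, Count = 5
Average = 31/5 = 6.20
= avg=6.20, min=4, max=8


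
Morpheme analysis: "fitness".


Word: "fitness"
Morphemes: fit + -ness
Each morpheme carries meaning
= 2 morphemes


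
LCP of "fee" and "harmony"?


Word 1: "fee"
Word 2: "harmony"
Comparing from start:
  Pos 0: 'f' != 'h' (stop)
LCP = "" (length 0)


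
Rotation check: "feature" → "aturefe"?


Word: "feature", Candidate: "aturefe"
Method: check if candidate is substring of word+word
"featurefeature" contains "aturefe"? Yes
Is rotation = Yes


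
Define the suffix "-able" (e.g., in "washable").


Suffix: -able
Example: washable = wash + -able
Meaning = capable of


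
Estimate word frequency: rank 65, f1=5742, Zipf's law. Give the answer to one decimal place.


Zipf's law: f(r) = f(1) / r
f(1) = 5742
f(65) = 5742 / 65
= 88.3 occurrences


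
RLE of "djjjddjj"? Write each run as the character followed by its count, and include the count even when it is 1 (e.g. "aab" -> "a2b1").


String: "djjjddjj"
Scanning for consecutive runs:
  'd' x 1
  'j' x 3
  'd' x 2
  'j' x 2
RLE = "d1j3d2j2"


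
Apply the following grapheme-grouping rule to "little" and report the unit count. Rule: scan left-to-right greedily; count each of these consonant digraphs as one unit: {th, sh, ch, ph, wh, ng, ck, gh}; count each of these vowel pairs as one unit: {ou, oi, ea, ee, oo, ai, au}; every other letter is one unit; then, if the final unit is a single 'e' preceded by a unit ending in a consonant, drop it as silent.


Word: "little" (6 letters)
Left-to-right scan:
  (1) 'l' (letter)
  (2) 'i' (letter)
  (3) 't' (letter)
  (4) 't' (letter)
  (5) 'l' (letter)
  (6) 'e' (letter)
Units from scan: 6
Final unit is 'e' after a consonant -> drop as silent (-1)
Sound units = 5 units


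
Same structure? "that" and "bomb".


Pattern of "that": [0, 1, 2, 0]
Pattern of "bomb": [0, 1, 2, 0]
Patterns match
Same pattern = Yes


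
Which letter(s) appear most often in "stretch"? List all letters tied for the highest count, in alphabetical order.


Word: "stretch"
Letter counts:
  'c': 1
  'e': 1
  'h': 1
  'r': 1
  's': 1
  't': 2
Maximum count = 2
Most frequent = 't' (2 times each)


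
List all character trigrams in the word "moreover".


Word: "moreover" (length 8)
Number of trigrams = 8 - 3 + 1 = 6
  Position 0: "mor"
  Position 1: "ore"
  Position 2: "reo"
  Position 3: "eov"
  Position 4: "ove"
  Position 5: "ver"
Trigrams = "mor", "ore", "reo", "eov", "ove", "ver"


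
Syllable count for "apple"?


Word: "apple"
Syllable breakdown: ap | ple
Counting: 2 parts
= 2 syllables


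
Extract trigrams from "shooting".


Word: "shooting" (length 8)
Number of trigrams = 8 - 3 + 1 = 6
  Position 0: "sho"
  Position 1: "hoo"
  Position 2: "oot"
  Position 3: "oti"
  Position 4: "tin"
  Position 5: "ing"
Trigrams = "sho", "hoo", "oot", "oti", "tin", "ing"


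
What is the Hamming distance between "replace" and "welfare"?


Comparing character by character (same length = 7):
  Pos 0: 'r' vs 'w' !=
  Pos 1: 'e' vs 'e' =
  Pos 2: 'p' vs 'l' !=
  Pos 3: 'l' vs 'f' !=
  Pos 4: 'a' vs 'a' =
  Pos 5: 'c' vs 'r' !=
  Pos 6: 'e' vs 'e' =
Hamming distance = 4


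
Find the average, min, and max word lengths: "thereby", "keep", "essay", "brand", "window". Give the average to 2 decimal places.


Lengths: "thereby"=7, "keep"=4, "essay"=5, "brand"=5, "window"=6
Sum = 27, Count = 5
Average = 27/5 = 5.40
= avg=5.40, min=4, max=7


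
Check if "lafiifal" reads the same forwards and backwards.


Word: "lafiifal"
Reversed: "lafiifal"
Forward == Backward? lafiifal == lafiifal
Palindrome = Yes


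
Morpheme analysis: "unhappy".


Word: "unhappy"
Morphemes: un- / happy
Each morpheme carries meaning
= 2 morphemes


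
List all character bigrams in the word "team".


Word: "team" (length 4)
Number of bigrams = 4 - 2 + 1 = 3
  Position 0: "te"
  Position 1: "ea"
  Position 2: "am"
Bigrams = "te", "ea", "am"


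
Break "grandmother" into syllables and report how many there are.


Word: "grandmother"
Syllable breakdown: grand · moth · er
Counting: 3 parts
= 3 syllables


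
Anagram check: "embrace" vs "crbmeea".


Word 1: "embrace" → sorted: abceemr
Word 2: "crbmeea" → sorted: abceemr
Same letters? abceemr == abceemr
Anagram = Yes


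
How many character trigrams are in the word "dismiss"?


Word: "dismiss" (length 7)
Number of 3-grams = length - 3 + 1 = 7 - 3 + 1
= 5


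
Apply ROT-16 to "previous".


Word: "previous"
Shift: 16
Each letter → (letter + shift) mod 26:
  'p' (15) + 16 = 5 → 'f'
  'r' (17) + 16 = 7 → 'h'
  'e' (4) + 16 = 20 → 'u'
  'v' (21) + 16 = 11 → 'l'
  'i' (8) + 16 = 24 → 'y'
  'o' (14) + 16 = 4 → 'e'
  'u' (20) + 16 = 10 → 'k'
  's' (18) + 16 = 8 → 'i'
Result = "fhulyeki"


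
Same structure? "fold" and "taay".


Pattern of "fold": [0, 1, 2, 3]
Pattern of "taay": [0, 1, 1, 2]
Patterns do not match
Same pattern = No


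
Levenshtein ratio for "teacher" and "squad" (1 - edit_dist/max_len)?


Word 1: "teacher" (length 7)
Word 2: "squad" (length 5)
One optimal edit sequence:
  1. delete 't'  (+1)
  2. delete 'e'  (+1)
  3. substitute 'a' -> 's'  (+1)
  4. substitute 'c' -> 'q'  (+1)
  5. substitute 'h' -> 'u'  (+1)
  6. substitute 'e' -> 'a'  (+1)
  7. substitute 'r' -> 'd'  (+1)
Edit distance = 7
Max length = max(7, 5) = 7
Similarity = 1 - 7/7
= 0.0000


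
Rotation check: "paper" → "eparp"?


Word: "paper", Candidate: "eparp"
Method: check if candidate is substring of word+word
"paperpaper" contains "eparp"? No
Is rotation = No


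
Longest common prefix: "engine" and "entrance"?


Word 1: "engine"
Word 2: "entrance"
Comparing from start:
  Pos 0: 'e' == 'e'
  Pos 1: 'n' == 'n'
  Pos 2: 'g' != 't' (stop)
LCP = "en" (length 2)


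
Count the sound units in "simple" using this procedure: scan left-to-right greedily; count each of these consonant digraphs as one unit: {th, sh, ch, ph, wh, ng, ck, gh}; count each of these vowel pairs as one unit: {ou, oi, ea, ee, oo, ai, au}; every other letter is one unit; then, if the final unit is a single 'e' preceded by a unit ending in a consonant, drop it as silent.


Word: "simple" (6 letters)
Left-to-right scan:
  [1] 's' (letter)
  [2] 'i' (letter)
  [3] 'm' (letter)
  [4] 'p' (letter)
  [5] 'l' (letter)
  [6] 'e' (letter)
Units from scan: 6
Final unit is 'e' after a consonant -> drop as silent (-1)
Sound units = 5 units


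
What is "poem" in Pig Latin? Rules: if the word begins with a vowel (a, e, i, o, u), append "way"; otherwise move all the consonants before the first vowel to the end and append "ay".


Word: "poem"
Starts with consonant(s) → move to end, add 'ay'
Consonant cluster: "p"
Pig Latin = "oempay"


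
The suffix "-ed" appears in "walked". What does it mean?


Suffix: -ed
Example: walked (walk + -ed)
Meaning = past tense


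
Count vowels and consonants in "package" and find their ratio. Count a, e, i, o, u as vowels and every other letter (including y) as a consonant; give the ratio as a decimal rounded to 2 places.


Word: "package"
Vowels (a,e,i,o,u): 3
Consonants: 4
Ratio = 3/4
= 0.75


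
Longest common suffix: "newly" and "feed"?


Word 1: "newly"
Word 2: "feed"
Comparing from end:
  Pos -1: 'y' != 'd' (stop)
LCS = "" (length 0)


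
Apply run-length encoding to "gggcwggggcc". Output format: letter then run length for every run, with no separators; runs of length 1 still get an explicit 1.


String: "gggcwggggcc"
Scanning for consecutive runs:
  'g' x 3
  'c' x 1
  'w' x 1
  'g' x 4
  'c' x 2
RLE = "g3c1w1g4c2"


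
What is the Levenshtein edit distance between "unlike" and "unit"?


Word 1: "unlike" (length 6)
Word 2: "unit" (length 4)
One optimal edit sequence (insert/delete/substitute each cost 1):
  1. keep 'u'
  2. keep 'n'
  3. delete 'l'  (+1)
  4. keep 'i'
  5. delete 'k'  (+1)
  6. substitute 'e' -> 't'  (+1)
Total edit operations: 3
Edit distance = 3


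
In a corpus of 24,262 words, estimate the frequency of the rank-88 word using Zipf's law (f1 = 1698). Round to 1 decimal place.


Zipf's law: f(r) = f(1) / r
f(1) = 1698
f(88) = 1698 / 88
= 19.3 occurrences


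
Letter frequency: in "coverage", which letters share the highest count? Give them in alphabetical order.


Word: "coverage"
Letter counts:
  'a': 1
  'c': 1
  'e': 2
  'g': 1
  'o': 1
  'r': 1
  'v': 1
Maximum count = 2
Most frequent = 'e' (2 times each)


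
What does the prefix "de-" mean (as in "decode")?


Prefix: de-
Example: decode (de- + code)
Meaning = remove / reverse


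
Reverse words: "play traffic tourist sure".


Original: "play traffic tourist sure"
Words (1..n): play | traffic | tourist | sure
Reversed (n..1): sure | tourist | traffic | play
Result = "sure tourist traffic play"


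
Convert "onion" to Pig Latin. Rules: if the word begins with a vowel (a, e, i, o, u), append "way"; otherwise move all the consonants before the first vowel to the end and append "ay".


Word: "onion"
Starts with vowel → add 'way'
Pig Latin = "onionway"


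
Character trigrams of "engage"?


Word: "engage" (length 6)
Number of trigrams = 6 - 3 + 1 = 4
  Position 0: "eng"
  Position 1: "nga"
  Position 2: "gag"
  Position 3: "age"
Trigrams = "eng", "nga", "gag", "age"


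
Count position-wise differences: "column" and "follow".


Comparing character by character (same length = 6):
  Pos 0: 'c' vs 'f' !=
  Pos 1: 'o' vs 'o' =
  Pos 2: 'l' vs 'l' =
  Pos 3: 'u' vs 'l' !=
  Pos 4: 'm' vs 'o' !=
  Pos 5: 'n' vs 'w' !=
Hamming distance = 4


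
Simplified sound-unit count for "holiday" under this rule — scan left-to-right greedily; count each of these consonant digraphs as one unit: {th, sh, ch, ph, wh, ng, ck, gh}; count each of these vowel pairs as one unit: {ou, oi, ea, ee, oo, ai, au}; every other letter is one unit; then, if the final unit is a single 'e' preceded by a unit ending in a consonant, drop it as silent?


Word: "holiday" (7 letters)
Left-to-right scan:
  [1] 'h' (letter)
  [2] 'o' (letter)
  [3] 'l' (letter)
  [4] 'i' (letter)
  [5] 'd' (letter)
  [6] 'a' (letter)
  [7] 'y' (letter)
Units from scan: 7
Sound units = 7 units


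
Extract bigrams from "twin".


Word: "twin" (length 4)
Number of bigrams = 4 - 2 + 1 = 3
  Position 0: "tw"
  Position 1: "wi"
  Position 2: "in"
Bigrams = "tw", "wi", "in"


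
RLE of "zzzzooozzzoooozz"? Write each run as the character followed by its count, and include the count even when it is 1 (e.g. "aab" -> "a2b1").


String: "zzzzooozzzoooozz"
Scanning for consecutive runs:
  'z' x 4
  'o' x 3
  'z' x 3
  'o' x 4
  'z' x 2
RLE = "z4o3z3o4z2"


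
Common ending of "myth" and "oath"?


Word 1: "myth"
Word 2: "oath"
Comparing from end:
  Pos -1: 'h' == 'h'
  Pos -2: 't' == 't'
  Pos -3: 'y' != 'a' (stop)
LCS = "th" (length 2)


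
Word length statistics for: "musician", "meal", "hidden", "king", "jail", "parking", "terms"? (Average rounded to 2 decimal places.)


Lengths: "musician"=8, "meal"=4, "hidden"=6, "king"=4, "jail"=4, "parking"=7, "terms"=5
Sum = 38, Count = 7
Average = 38/7 = 5.43
= avg=5.43, min=4, max=8


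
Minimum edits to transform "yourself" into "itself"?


Word 1: "yourself" (length 8)
Word 2: "itself" (length 6)
One optimal edit sequence (insert/delete/substitute each cost 1):
  1. delete 'y'  (+1)
  2. delete 'o'  (+1)
  3. substitute 'u' -> 'i'  (+1)
  4. substitute 'r' -> 't'  (+1)
  5. keep 's'
  6. keep 'e'
  7. keep 'l'
  8. keep 'f'
Total edit operations: 4
Edit distance = 4


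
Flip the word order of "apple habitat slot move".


Original: "apple habitat slot move"
Words (1..n): apple | habitat | slot | move
Reversed (n..1): move | slot | habitat | apple
Result = "move slot habitat apple"


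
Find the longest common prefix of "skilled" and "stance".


Word 1: "skilled"
Word 2: "stance"
Comparing from start:
  Pos 0: 's' == 's'
  Pos 1: 'k' != 't' (stop)
LCP = "s" (length 1)


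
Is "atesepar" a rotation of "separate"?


Word: "separate", Candidate: "atesepar"
Method: check if candidate is substring of word+word
"separateseparate" contains "atesepar"? Yes
Is rotation = Yes


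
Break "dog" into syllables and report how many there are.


Word: "dog"
Syllable breakdown: dog
Counting: 1 part
= 1 syllable


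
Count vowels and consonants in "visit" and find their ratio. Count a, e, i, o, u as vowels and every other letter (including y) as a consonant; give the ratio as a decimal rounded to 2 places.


Word: "visit"
Vowels (a,e,i,o,u): 2
Consonants: 3
Ratio = 2/3
= 0.67


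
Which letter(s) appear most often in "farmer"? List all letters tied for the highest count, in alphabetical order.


Word: "farmer"
Letter counts:
  'a': 1
  'e': 1
  'f': 1
  'm': 1
  'r': 2
Maximum count = 2
Most frequent = 'r' (2 times each)


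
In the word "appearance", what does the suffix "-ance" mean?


Suffix: -ance
Example: appearance = appear + -ance
Meaning = state of


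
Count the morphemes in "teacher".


Word: "teacher"
Morphemes: teach | -er
Each morpheme carries meaning
= 2 morphemes


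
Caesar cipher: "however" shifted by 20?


Word: "however"
Shift: 20
Each letter → (letter + shift) mod 26:
  'h' (7) + 20 = 1 → 'b'
  'o' (14) + 20 = 8 → 'i'
  'w' (22) + 20 = 16 → 'q'
  'e' (4) + 20 = 24 → 'y'
  'v' (21) + 20 = 15 → 'p'
  'e' (4) + 20 = 24 → 'y'
  'r' (17) + 20 = 11 → 'l'
Result = "biqypyl"


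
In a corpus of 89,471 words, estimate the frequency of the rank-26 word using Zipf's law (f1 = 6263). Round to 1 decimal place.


Zipf's law: f(r) = f(1) / r
f(1) = 6263
f(26) = 6263 / 26
= 240.9 occurrences


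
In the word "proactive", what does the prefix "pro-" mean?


Prefix: pro-
Example: proactive (pro- + active)
Meaning = forward / in favor of


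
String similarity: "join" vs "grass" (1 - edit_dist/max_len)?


Word 1: "join" (length 4)
Word 2: "grass" (length 5)
One optimal edit sequence:
  1. insert 'g'  (+1)
  2. substitute 'j' -> 'r'  (+1)
  3. substitute 'o' -> 'a'  (+1)
  4. substitute 'i' -> 's'  (+1)
  5. substitute 'n' -> 's'  (+1)
Edit distance = 5
Max length = max(4, 5) = 5
Similarity = 1 - 5/5
= 0.0000


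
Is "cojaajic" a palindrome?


Word: "cojaajic"
Reversed: "cijaajoc"
Forward == Backward? cojaajic != cijaajoc
Palindrome = No


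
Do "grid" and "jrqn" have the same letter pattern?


Pattern of "grid": [0, 1, 2, 3]
Pattern of "jrqn": [0, 1, 2, 3]
Patterns match
Same pattern = Yes


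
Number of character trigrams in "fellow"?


Word: "fellow" (length 6)
Number of 3-grams = length - 3 + 1 = 6 - 3 + 1
= 4


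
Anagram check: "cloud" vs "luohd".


Word 1: "cloud" → sorted: cdlou
Word 2: "luohd" → sorted: dhlou
Same letters? cdlou != dhlou
Anagram = No


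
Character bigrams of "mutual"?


Word: "mutual" (length 6)
Number of bigrams = 6 - 2 + 1 = 5
  Position 0: "mu"
  Position 1: "ut"
  Position 2: "tu"
  Position 3: "ua"
  Position 4: "al"
Bigrams = "mu", "ut", "tu", "ua", "al"


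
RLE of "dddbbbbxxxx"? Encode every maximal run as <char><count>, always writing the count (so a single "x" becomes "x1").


String: "dddbbbbxxxx"
Scanning for consecutive runs:
  'd' x 3
  'b' x 4
  'x' x 4
RLE = "d3b4x4"


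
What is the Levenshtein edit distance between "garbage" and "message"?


Word 1: "garbage" (length 7)
Word 2: "message" (length 7)
One optimal edit sequence (insert/delete/substitute each cost 1):
  1. substitute 'g' -> 'm'  (+1)
  2. substitute 'a' -> 'e'  (+1)
  3. substitute 'r' -> 's'  (+1)
  4. substitute 'b' -> 's'  (+1)
  5. keep 'a'
  6. keep 'g'
  7. keep 'e'
Total edit operations: 4
Edit distance = 4


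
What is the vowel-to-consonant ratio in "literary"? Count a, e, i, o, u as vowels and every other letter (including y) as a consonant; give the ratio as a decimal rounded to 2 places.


Word: "literary"
Vowels (a,e,i,o,u): 3
Consonants: 5
Ratio = 3/5
= 0.60


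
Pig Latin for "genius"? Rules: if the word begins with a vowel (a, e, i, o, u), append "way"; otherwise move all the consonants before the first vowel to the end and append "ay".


Word: "genius"
Starts with consonant(s) → move to end, add 'ay'
Consonant cluster: "g"
Pig Latin = "eniusgay"


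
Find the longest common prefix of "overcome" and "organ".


Word 1: "overcome"
Word 2: "organ"
Comparing from start:
  Pos 0: 'o' == 'o'
  Pos 1: 'v' != 'r' (stop)
LCP = "o" (length 1)


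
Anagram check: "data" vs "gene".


Word 1: "data" → sorted: aadt
Word 2: "gene" → sorted: eegn
Same letters? aadt != eegn
Anagram = No


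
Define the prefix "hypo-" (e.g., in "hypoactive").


Prefix: hypo-
As in: hypoactive -> hypo- + active
Meaning = under / below normal


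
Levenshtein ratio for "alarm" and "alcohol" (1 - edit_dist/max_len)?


Word 1: "alarm" (length 5)
Word 2: "alcohol" (length 7)
One optimal edit sequence:
  1. keep 'a'
  2. keep 'l'
  3. insert 'c'  (+1)
  4. insert 'o'  (+1)
  5. substitute 'a' -> 'h'  (+1)
  6. substitute 'r' -> 'o'  (+1)
  7. substitute 'm' -> 'l'  (+1)
Edit distance = 5
Max length = max(5, 7) = 7
Similarity = 1 - 5/7
= 0.2857


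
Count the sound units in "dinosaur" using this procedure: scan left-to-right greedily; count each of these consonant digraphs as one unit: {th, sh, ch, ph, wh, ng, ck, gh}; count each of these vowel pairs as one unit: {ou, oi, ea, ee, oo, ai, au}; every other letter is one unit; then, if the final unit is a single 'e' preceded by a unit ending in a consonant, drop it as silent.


Word: "dinosaur" (8 letters)
Left-to-right scan:
  1. 'd' (letter)
  2. 'i' (letter)
  3. 'n' (letter)
  4. 'o' (letter)
  5. 's' (letter)
  6. 'au' (vowel-pair)
  7. 'r' (letter)
Units from scan: 7
Sound units = 7 units


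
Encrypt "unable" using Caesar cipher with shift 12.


Word: "unable"
Shift: 12
Each letter → (letter + shift) mod 26:
  'u' (20) + 12 = 6 → 'g'
  'n' (13) + 12 = 25 → 'z'
  'a' (0) + 12 = 12 → 'm'
  'b' (1) + 12 = 13 → 'n'
  'l' (11) + 12 = 23 → 'x'
  'e' (4) + 12 = 16 → 'q'
Result = "gzmnxq"


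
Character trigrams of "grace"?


Word: "grace" (length 5)
Number of trigrams = 5 - 3 + 1 = 3
  Position 0: "gra"
  Position 1: "rac"
  Position 2: "ace"
Trigrams = "gra", "rac", "ace"


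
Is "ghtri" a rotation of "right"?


Word: "right", Candidate: "ghtri"
Method: check if candidate is substring of word+word
"rightright" contains "ghtri"? Yes
Is rotation = Yes


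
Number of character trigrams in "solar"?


Word: "solar" (length 5)
Number of 3-grams = length - 3 + 1 = 5 - 3 + 1
= 3


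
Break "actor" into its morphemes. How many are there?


Word: "actor"
Morphemes: act + -or
Each morpheme carries meaning
= 2 morphemes


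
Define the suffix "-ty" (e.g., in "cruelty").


Suffix: -ty
Example: cruelty = cruel + -ty
Meaning = quality of


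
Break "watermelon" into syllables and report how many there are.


Word: "watermelon"
Syllable breakdown: wa-ter-mel-on
Counting: 4 parts
= 4 syllables


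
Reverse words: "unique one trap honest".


Original: "unique one trap honest"
Words (1..n): unique | one | trap | honest
Reversed (n..1): honest | trap | one | unique
Result = "honest trap one unique"


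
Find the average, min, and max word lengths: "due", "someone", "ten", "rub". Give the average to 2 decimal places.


Lengths: "due"=3, "someone"=7, "ten"=3, "rub"=3
Sum = 16, Count = 4
Average = 16/4 = 4.00
= avg=4.00, min=3, max=7


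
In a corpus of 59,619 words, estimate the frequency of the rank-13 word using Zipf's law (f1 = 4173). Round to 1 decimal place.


Zipf's law: f(r) = f(1) / r
f(1) = 4173
f(13) = 4173 / 13
= 321.0 occurrences


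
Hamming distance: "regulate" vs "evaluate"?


Comparing character by character (same length = 8):
  Pos 0: 'r' vs 'e' !=
  Pos 1: 'e' vs 'v' !=
  Pos 2: 'g' vs 'a' !=
  Pos 3: 'u' vs 'l' !=
  Pos 4: 'l' vs 'u' !=
  Pos 5: 'a' vs 'a' =
  Pos 6: 't' vs 't' =
  Pos 7: 'e' vs 'e' =
Hamming distance = 5


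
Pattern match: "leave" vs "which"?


Pattern of "leave": [0, 1, 2, 3, 1]
Pattern of "which": [0, 1, 2, 3, 1]
Patterns match
Same pattern = Yes


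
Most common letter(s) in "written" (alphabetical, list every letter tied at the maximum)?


Word: "written"
Letter counts:
  'e': 1
  'i': 1
  'n': 1
  'r': 1
  't': 2
  'w': 1
Maximum count = 2
Most frequent = 't' (2 times each)


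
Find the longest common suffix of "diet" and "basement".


Word 1: "diet"
Word 2: "basement"
Comparing from end:
  Pos -1: 't' == 't'
  Pos -2: 'e' != 'n' (stop)
LCS = "t" (length 1)
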